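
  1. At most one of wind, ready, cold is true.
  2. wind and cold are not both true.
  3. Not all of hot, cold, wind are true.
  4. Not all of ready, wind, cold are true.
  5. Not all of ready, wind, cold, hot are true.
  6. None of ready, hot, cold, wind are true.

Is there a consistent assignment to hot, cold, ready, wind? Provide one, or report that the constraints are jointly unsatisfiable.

hot = False, cold = False, ready = False, wind = False

  (1) {wind, ready, cold}: 0 true — at most one ✓
  (2) wind=F, cold=F — not both ✓
  (3) {hot, cold, wind}: 0/3 true — not all ✓
  (4) {ready, wind, cold}: 0/3 true — not all ✓
  (5) {ready, wind, cold, hot}: 0/4 true — not all ✓
  (6) {ready, hot, cold, wind}: 0 true — none ✓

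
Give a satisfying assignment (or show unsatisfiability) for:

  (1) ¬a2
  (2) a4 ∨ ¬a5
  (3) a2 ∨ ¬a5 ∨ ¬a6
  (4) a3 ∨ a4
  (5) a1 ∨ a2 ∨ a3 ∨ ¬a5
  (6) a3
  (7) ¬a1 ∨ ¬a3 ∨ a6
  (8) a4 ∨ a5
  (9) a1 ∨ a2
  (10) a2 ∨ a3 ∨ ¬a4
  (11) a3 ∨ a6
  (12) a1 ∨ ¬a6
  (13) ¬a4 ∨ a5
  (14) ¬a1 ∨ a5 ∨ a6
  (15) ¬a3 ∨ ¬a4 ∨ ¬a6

The formula is unsatisfiable.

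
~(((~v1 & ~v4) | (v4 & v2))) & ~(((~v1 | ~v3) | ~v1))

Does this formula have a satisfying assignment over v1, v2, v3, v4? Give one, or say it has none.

v1: True, v2: False, v3: True, v4: True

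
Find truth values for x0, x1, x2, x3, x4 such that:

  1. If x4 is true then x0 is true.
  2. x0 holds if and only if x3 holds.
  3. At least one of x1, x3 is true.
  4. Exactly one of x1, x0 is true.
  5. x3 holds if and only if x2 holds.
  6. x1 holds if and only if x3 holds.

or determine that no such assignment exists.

The formula is unsatisfiable.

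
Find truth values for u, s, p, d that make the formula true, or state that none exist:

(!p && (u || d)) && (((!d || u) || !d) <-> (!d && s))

u: False, s: True, p: False, d: True

  !p && (u || d) = True
    !p = True
    u || d = True
  ((!d || u) || !d) <-> (!d && s) = True
    (!d || u) || !d = False
      !d || u = False
        !d = False
      !d = False
    !d && s = False
      !d = False
Both conjuncts True, so the formula holds.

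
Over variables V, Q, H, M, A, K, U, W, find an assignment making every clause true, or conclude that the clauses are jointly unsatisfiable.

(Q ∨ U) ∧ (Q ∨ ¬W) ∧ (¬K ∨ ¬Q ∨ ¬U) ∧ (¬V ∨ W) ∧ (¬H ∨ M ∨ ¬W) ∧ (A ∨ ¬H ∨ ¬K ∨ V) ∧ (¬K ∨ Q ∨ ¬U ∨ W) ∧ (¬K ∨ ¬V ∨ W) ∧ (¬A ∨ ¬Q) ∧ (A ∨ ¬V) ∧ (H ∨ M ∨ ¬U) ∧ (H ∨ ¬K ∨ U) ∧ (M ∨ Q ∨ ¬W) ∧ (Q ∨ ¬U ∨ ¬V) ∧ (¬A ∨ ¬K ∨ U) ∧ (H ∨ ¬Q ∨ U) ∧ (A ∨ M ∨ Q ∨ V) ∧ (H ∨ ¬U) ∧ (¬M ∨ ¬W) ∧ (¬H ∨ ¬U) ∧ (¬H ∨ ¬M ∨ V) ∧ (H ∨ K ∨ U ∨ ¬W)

Try V = True:
  (¬V ∨ W) forces W = True.
  (Q ∨ ¬W) forces Q = True.
  (¬A ∨ ¬Q) forces A = False.
  clause (A ∨ ¬V) is falsified — backtrack.
So V = False.
Set Q = True.
  then (¬A ∨ ¬Q) forces A = False.
Try H = False:
  (H ∨ ¬Q ∨ U) forces U = True.
  clause (H ∨ ¬U) is falsified — backtrack.
So H = True.
  then (A ∨ ¬H ∨ ¬K ∨ V) forces K = False.
  then (¬H ∨ ¬U) forces U = False.
  then (¬H ∨ ¬M ∨ V) forces M = False.
  then (¬H ∨ M ∨ ¬W) forces W = False.
All clauses satisfied.

V: False, Q: True, H: True, M: False, A: False, K: False, U: False, W: False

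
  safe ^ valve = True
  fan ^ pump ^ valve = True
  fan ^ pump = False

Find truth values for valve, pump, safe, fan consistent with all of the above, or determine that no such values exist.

valve: True, pump: False, safe: False, fan: False

safe ^ valve = F ^ T = True ✓
fan ^ pump ^ valve = F ^ F ^ T = True ✓
fan ^ pump = F ^ F = False ✓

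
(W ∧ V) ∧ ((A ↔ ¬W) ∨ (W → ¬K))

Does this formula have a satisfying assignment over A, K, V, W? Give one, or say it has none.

A: False, K: True, V: True, W: True

  W ∧ V = True
  (A ↔ ¬W) ∨ (W → ¬K) = True
    A ↔ ¬W = True
      ¬W = False
    W → ¬K = False
      ¬K = False
Both conjuncts True, so the formula holds.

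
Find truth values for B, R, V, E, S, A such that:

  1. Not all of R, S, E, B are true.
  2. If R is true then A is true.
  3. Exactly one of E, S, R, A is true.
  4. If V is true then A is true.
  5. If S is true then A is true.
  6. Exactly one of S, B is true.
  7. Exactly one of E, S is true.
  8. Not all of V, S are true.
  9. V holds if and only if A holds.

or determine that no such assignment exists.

B = True, R = False, V = False, E = True, S = False, A = False

  (1) {R, S, E, B}: 2/4 true — not all ✓
  (2) R=F ⇒ A: vacuous ✓
  (3) {E, S, R, A}: 1 true — exactly one ✓
  (4) V=F ⇒ A: vacuous ✓
  (5) S=F ⇒ A: vacuous ✓
  (6) {S, B}: 1 true — exactly one ✓
  (7) {E, S}: 1 true — exactly one ✓
  (8) {V, S}: 0/2 true — not all ✓
  (9) V=F, A=F — same ✓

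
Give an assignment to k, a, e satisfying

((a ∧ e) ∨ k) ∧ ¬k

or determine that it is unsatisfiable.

k = False, a = True, e = True

  (a ∧ e) ∨ k = True
    a ∧ e = True
  ¬k = True
Both conjuncts True, so the formula holds.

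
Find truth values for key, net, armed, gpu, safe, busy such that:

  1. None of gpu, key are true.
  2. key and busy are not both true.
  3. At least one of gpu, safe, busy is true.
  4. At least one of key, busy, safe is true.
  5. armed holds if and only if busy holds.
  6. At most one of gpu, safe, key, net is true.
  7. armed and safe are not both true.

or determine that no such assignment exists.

key = False; net = True; armed = True; gpu = False; safe = False; busy = True

  (1) {gpu, key}: 0 true — none ✓
  (2) key=F, busy=T — not both ✓
  (3) {gpu, safe, busy}: 1 true — at least one ✓
  (4) {key, busy, safe}: 1 true — at least one ✓
  (5) armed=T, busy=T — same ✓
  (6) {gpu, safe, key, net}: 1 true — at most one ✓
  (7) armed=T, safe=F — not both ✓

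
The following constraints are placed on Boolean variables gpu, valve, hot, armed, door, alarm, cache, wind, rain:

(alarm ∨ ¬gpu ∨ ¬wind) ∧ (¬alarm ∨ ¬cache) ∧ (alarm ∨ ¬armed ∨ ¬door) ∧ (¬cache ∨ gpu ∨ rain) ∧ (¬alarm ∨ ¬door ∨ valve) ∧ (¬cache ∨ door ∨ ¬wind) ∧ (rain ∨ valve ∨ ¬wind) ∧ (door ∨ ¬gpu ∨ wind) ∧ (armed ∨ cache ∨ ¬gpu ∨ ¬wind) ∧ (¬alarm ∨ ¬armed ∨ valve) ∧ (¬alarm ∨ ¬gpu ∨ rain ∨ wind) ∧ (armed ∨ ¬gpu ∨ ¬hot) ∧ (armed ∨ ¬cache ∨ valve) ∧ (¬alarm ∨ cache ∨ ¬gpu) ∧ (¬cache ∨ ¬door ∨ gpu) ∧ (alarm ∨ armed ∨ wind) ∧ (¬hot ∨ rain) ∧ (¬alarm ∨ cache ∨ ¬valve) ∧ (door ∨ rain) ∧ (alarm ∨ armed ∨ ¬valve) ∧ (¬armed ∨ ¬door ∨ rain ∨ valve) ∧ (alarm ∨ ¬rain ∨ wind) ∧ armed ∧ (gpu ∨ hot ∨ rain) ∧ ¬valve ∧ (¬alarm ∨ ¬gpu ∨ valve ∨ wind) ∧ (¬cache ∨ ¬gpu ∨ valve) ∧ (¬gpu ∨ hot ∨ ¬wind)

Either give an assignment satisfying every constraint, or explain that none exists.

Unit clause (armed) forces armed = True.
Unit clause (¬valve) forces valve = False.
In (¬alarm ∨ ¬armed ∨ valve) only ¬alarm is left, so alarm = False.
In (alarm ∨ ¬armed ∨ ¬door) only ¬door is left, so door = False.
In (door ∨ rain) only rain is left, so rain = True.
In (alarm ∨ ¬rain ∨ wind) only wind is left, so wind = True.
In (alarm ∨ ¬gpu ∨ ¬wind) only ¬gpu is left, so gpu = False.
In (¬cache ∨ door ∨ ¬wind) only ¬cache is left, so cache = False.
Set hot = True.
All clauses satisfied.

gpu = False; valve = False; hot = True; armed = True; door = False; alarm = False; cache = False; wind = True; rain = True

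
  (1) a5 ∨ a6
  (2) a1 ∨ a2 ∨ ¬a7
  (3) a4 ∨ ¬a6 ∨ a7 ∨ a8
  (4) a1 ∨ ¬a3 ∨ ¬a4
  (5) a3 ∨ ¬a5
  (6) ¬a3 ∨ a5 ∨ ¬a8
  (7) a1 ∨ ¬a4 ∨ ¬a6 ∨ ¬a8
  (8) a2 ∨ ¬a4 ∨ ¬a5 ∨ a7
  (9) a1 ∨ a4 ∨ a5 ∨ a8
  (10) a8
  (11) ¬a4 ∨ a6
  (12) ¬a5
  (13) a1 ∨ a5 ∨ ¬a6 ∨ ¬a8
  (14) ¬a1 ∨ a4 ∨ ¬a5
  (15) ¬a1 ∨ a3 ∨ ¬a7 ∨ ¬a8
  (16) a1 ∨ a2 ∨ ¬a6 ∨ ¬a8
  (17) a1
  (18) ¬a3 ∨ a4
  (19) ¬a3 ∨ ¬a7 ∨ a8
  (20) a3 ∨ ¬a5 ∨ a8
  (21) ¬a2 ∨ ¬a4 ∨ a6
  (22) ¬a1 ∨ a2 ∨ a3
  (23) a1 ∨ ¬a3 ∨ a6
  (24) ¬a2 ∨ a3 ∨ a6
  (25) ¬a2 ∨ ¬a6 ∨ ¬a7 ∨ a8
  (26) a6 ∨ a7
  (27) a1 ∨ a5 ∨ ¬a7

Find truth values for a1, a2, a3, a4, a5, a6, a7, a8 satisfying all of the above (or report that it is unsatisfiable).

a1 = True; a2 = True; a3 = False; a4 = True; a5 = False; a6 = True; a7 = False; a8 = True

Unit clause (a8) forces a8 = True.
Unit clause (¬a5) forces a5 = False.
Unit clause (a1) forces a1 = True.
In (a5 ∨ a6) only a6 is left, so a6 = True.
In (¬a3 ∨ a5 ∨ ¬a8) only ¬a3 is left, so a3 = False.
In (¬a1 ∨ a3 ∨ ¬a7 ∨ ¬a8) only ¬a7 is left, so a7 = False.
In (¬a1 ∨ a2 ∨ a3) only a2 is left, so a2 = True.
Set a4 = True.
All clauses satisfied.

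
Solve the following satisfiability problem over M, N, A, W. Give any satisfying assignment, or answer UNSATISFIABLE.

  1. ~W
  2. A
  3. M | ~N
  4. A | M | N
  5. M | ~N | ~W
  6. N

Unit clause (~W) forces W = False.
Unit clause (A) forces A = True.
Unit clause (N) forces N = True.
In (M | ~N) only M is left, so M = True.
Check each clause:
  (~W): ~W holds.
  (A): A holds.
  (M | ~N): M holds.
  (A | M | N): A holds.
  (M | ~N | ~W): M holds.
  (N): N holds.
All clauses satisfied.

M = True, N = True, A = True, W = False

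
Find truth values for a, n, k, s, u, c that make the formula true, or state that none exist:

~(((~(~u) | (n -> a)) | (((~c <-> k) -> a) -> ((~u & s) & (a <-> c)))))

a=F, n=T, k=T, s=F, u=F, c=T

  ~(((~(~u) | (n -> a)) | (((~c <-> k) -> a) -> ((~u & s) & (a <-> c))))) = True
    (~(~u) | (n -> a)) | (((~c <-> k) -> a) -> ((~u & s) & (a <-> c))) = False
      ~(~u) | (n -> a) = False
        ~(~u) = False
          ~u = True
        n -> a = False
      ((~c <-> k) -> a) -> ((~u & s) & (a <-> c)) = False
        (~c <-> k) -> a = True
          ~c <-> k = False
            ~c = False
        (~u & s) & (a <-> c) = False
          ~u & s = False
            ~u = True
          a <-> c = False
The formula evaluates to True.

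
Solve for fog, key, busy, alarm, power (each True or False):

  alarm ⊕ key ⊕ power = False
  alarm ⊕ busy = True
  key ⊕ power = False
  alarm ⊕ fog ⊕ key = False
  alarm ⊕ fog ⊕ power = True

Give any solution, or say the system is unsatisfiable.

Adding constraints 3, 4, 5 mod 2: every variable appears an even number of times on the left, so the left side is 0.
But the right sides sum to 1 (mod 2). 0 ≠ 1 — the system is inconsistent.

UNSATISFIABLE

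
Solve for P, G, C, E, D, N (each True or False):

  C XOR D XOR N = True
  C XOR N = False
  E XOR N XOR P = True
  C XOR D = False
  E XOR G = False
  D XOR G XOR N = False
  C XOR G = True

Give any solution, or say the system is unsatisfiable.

P=F; G=F; C=T; E=F; D=T; N=T

C XOR D XOR N = T XOR T XOR T = True ✓
C XOR N = T XOR T = False ✓
E XOR N XOR P = F XOR T XOR F = True ✓
C XOR D = T XOR T = False ✓
E XOR G = F XOR F = False ✓
D XOR G XOR N = T XOR F XOR T = False ✓
C XOR G = T XOR F = True ✓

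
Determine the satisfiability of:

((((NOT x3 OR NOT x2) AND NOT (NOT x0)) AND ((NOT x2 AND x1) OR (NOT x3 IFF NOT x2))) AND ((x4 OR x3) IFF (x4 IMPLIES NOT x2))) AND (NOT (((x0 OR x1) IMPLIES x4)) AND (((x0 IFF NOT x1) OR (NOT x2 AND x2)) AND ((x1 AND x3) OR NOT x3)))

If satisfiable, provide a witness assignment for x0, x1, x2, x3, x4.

Case x0 = True: the formula simplifies to (((NOT x3 OR NOT x2) AND ((NOT x2 AND x1) OR (NOT x3 IFF NOT x2))) AND ((x4 OR x3) IFF (x4 IMPLIES NOT x2))) AND (NOT x4 AND ((NOT x1 OR (NOT x2 AND x2)) AND ((x1 AND x3) OR NOT x3))).
  x4 = True: the conjunct NOT x4 is False.
  x4 = False: simplifies to (((NOT x3 OR NOT x2) AND ((NOT x2 AND x1) OR (NOT x3 IFF NOT x2))) AND x3) AND ((NOT x1 OR (NOT x2 AND x2)) AND ((x1 AND x3) OR NOT x3)).
    x3 = True: simplifies to (NOT x2 AND ((NOT x2 AND x1) OR x2)) AND ((NOT x1 OR (NOT x2 AND x2)) AND x1).
      x2 = True: the conjunct NOT x2 is False.
      x2 = False: simplifies to x1 AND (NOT x1 AND x1).
        x1 = True: the conjunct NOT x1 is False.
        x1 = False: the conjunct x1 is False.
    x3 = False: the conjunct x3 is False.
Case x0 = False: the conjunct NOT (NOT x0) becomes NOT (NOT False) = False.
Both cases fail — unsatisfiable.

UNSATISFIABLE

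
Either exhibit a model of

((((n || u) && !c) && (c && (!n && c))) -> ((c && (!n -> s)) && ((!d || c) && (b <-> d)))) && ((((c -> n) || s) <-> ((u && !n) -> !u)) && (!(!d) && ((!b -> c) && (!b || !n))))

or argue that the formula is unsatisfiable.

s = False, d = True, u = False, b = True, c = False, n = False

  (((n || u) && !c) && (c && (!n && c))) -> ((c && (!n -> s)) && ((!d || c) && (b <-> d))) = True
    ((n || u) && !c) && (c && (!n && c)) = False
      (n || u) && !c = False
        n || u = False
        !c = True
      c && (!n && c) = False
        !n && c = False
          !n = True
    (c && (!n -> s)) && ((!d || c) && (b <-> d)) = False
      c && (!n -> s) = False
        !n -> s = False
          !n = True
      (!d || c) && (b <-> d) = False
        !d || c = False
          !d = False
        b <-> d = True
  (((c -> n) || s) <-> ((u && !n) -> !u)) && (!(!d) && ((!b -> c) && (!b || !n))) = True
    ((c -> n) || s) <-> ((u && !n) -> !u) = True
      (c -> n) || s = True
        c -> n = True
      (u && !n) -> !u = True
        u && !n = False
          !n = True
        !u = True
    !(!d) && ((!b -> c) && (!b || !n)) = True
      !(!d) = True
        !d = False
      (!b -> c) && (!b || !n) = True
        !b -> c = True
          !b = False
        !b || !n = True
          !b = False
          !n = True
Both conjuncts True, so the formula holds.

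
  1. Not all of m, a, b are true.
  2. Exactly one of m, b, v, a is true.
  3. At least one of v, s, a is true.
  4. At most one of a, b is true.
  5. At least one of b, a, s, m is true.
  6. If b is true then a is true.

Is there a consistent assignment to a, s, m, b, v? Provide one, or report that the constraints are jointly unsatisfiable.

a = False; s = True; m = True; b = False; v = False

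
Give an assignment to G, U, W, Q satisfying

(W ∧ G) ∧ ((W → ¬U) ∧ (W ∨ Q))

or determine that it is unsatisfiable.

G = True, U = False, W = True, Q = False

  W ∧ G = True
  (W → ¬U) ∧ (W ∨ Q) = True
    W → ¬U = True
      ¬U = True
    W ∨ Q = True
Both conjuncts True, so the formula holds.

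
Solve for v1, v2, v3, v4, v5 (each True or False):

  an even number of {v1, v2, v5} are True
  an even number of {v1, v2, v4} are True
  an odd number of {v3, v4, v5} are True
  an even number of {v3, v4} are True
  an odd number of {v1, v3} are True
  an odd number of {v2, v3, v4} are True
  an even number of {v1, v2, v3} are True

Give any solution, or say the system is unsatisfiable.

v1 = False, v2 = True, v3 = True, v4 = True, v5 = True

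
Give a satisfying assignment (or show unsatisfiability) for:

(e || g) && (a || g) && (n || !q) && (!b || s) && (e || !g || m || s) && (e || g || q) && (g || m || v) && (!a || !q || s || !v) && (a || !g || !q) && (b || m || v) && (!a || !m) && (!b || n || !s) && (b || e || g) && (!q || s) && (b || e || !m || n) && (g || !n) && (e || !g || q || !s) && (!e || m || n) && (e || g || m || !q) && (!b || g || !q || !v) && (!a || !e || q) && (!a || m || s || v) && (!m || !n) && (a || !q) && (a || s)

m = False, n = True, s = True, b = True, g = True, q = False, v = False, e = True, a = False

Set m = False.
Set n = True.
  then (g || !n) forces g = True.
Set s = True.
Set b = True.
Set q = False.
  then (e || !g || q || !s) forces e = True.
  then (!a || !e || q) forces a = False.
Set v = False.
All clauses satisfied.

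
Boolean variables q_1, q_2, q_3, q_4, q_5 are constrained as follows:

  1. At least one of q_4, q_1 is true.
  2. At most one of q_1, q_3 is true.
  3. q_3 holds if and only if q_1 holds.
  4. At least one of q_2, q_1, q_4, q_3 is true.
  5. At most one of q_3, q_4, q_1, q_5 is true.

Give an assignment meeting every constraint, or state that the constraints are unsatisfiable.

q_1: False; q_2: False; q_3: False; q_4: True; q_5: False

  (1) {q_4, q_1}: 1 true — at least one ✓
  (2) {q_1, q_3}: 0 true — at most one ✓
  (3) q_3=F, q_1=F — same ✓
  (4) {q_2, q_1, q_4, q_3}: 1 true — at least one ✓
  (5) {q_3, q_4, q_1, q_5}: 1 true — at most one ✓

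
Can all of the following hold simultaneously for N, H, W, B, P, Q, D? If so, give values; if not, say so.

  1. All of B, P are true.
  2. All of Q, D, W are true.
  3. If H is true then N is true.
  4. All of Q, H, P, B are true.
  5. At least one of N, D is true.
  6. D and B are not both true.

UNSATISFIABLE

Case D = True:
  (1) forces B = True.
  Constraint (6) is violated (D=T, B=T) — contradiction.
Case D = False:
  Constraint (2) is violated (D=F) — contradiction.
Both cases fail — unsatisfiable.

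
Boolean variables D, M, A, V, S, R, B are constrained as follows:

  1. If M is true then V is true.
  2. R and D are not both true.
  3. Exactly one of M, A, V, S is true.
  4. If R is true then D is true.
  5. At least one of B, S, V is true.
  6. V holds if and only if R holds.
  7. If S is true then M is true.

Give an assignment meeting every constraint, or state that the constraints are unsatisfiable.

D: False, M: False, A: True, V: False, S: False, R: False, B: True

  (1) M=F ⇒ V: vacuous ✓
  (2) R=F, D=F — not both ✓
  (3) {M, A, V, S}: 1 true — exactly one ✓
  (4) R=F ⇒ D: vacuous ✓
  (5) {B, S, V}: 1 true — at least one ✓
  (6) V=F, R=F — same ✓
  (7) S=F ⇒ M: vacuous ✓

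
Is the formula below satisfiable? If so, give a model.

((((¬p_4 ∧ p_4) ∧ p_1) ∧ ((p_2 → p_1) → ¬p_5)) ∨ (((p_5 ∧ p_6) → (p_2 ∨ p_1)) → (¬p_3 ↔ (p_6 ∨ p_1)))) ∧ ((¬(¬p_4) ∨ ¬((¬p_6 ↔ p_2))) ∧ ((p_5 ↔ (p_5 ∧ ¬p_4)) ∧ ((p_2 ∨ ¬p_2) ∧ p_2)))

p_1=F; p_2=T; p_3=F; p_4=F; p_5=F; p_6=T

  (((¬p_4 ∧ p_4) ∧ p_1) ∧ ((p_2 → p_1) → ¬p_5)) ∨ (((p_5 ∧ p_6) → (p_2 ∨ p_1)) → (¬p_3 ↔ (p_6 ∨ p_1))) = True
    ((¬p_4 ∧ p_4) ∧ p_1) ∧ ((p_2 → p_1) → ¬p_5) = False
      (¬p_4 ∧ p_4) ∧ p_1 = False
        ¬p_4 ∧ p_4 = False
          ¬p_4 = True
      (p_2 → p_1) → ¬p_5 = True
        p_2 → p_1 = False
        ¬p_5 = True
    ((p_5 ∧ p_6) → (p_2 ∨ p_1)) → (¬p_3 ↔ (p_6 ∨ p_1)) = True
      (p_5 ∧ p_6) → (p_2 ∨ p_1) = True
        p_5 ∧ p_6 = False
        p_2 ∨ p_1 = True
      ¬p_3 ↔ (p_6 ∨ p_1) = True
        ¬p_3 = True
        p_6 ∨ p_1 = True
  (¬(¬p_4) ∨ ¬((¬p_6 ↔ p_2))) ∧ ((p_5 ↔ (p_5 ∧ ¬p_4)) ∧ ((p_2 ∨ ¬p_2) ∧ p_2)) = True
    ¬(¬p_4) ∨ ¬((¬p_6 ↔ p_2)) = True
      ¬(¬p_4) = False
        ¬p_4 = True
      ¬((¬p_6 ↔ p_2)) = True
        ¬p_6 ↔ p_2 = False
          ¬p_6 = False
    (p_5 ↔ (p_5 ∧ ¬p_4)) ∧ ((p_2 ∨ ¬p_2) ∧ p_2) = True
      p_5 ↔ (p_5 ∧ ¬p_4) = True
        p_5 ∧ ¬p_4 = False
          ¬p_4 = True
      (p_2 ∨ ¬p_2) ∧ p_2 = True
        p_2 ∨ ¬p_2 = True
          ¬p_2 = False
Both conjuncts True, so the formula holds.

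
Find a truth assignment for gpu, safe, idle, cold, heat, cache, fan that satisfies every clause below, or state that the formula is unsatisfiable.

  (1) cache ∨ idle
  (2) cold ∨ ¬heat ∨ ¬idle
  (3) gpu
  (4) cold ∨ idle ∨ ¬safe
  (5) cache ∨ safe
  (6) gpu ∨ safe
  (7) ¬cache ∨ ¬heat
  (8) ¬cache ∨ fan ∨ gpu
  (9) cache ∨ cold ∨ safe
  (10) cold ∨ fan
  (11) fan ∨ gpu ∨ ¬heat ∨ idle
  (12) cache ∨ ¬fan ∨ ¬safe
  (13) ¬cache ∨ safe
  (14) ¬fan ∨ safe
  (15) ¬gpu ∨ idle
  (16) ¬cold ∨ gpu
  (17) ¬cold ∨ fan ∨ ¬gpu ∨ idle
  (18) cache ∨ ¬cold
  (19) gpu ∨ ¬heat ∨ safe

Unit clause (gpu) forces gpu = True.
In (¬gpu ∨ idle) only idle is left, so idle = True.
Set safe = True.
Set cold = False.
  then (cold ∨ ¬heat ∨ ¬idle) forces heat = False.
  then (cold ∨ fan) forces fan = True.
  then (cache ∨ ¬fan ∨ ¬safe) forces cache = True.
All clauses satisfied.

gpu = True, safe = True, idle = True, cold = False, heat = False, cache = True, fan = True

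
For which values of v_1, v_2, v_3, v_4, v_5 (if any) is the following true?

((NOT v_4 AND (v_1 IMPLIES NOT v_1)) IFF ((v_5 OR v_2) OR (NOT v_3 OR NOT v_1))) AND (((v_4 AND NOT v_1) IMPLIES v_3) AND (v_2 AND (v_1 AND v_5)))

Case v_1 = True: the formula simplifies to NOT (((v_5 OR v_2) OR NOT v_3)) AND (v_2 AND v_5).
  v_2 = True: the conjunct NOT (((v_5 OR v_2) OR NOT v_3)) becomes NOT ((True OR NOT v_3)) = False.
  v_2 = False: the conjunct v_2 is False.
Case v_1 = False: the conjunct v_1 is False.
Both cases fail — unsatisfiable.

UNSATISFIABLE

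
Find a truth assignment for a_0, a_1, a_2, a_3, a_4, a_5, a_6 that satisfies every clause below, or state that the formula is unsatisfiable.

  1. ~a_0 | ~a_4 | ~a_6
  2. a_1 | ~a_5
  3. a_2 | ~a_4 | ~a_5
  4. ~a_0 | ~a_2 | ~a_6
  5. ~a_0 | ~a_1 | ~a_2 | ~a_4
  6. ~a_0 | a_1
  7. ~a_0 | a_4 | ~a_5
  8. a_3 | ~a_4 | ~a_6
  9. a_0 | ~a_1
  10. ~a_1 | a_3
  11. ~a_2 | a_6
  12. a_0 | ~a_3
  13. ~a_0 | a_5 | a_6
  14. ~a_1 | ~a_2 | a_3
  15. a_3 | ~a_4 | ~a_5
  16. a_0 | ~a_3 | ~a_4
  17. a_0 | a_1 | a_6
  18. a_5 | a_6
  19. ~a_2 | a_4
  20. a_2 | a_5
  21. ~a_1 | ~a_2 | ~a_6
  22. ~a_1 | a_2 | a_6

No satisfying assignment exists.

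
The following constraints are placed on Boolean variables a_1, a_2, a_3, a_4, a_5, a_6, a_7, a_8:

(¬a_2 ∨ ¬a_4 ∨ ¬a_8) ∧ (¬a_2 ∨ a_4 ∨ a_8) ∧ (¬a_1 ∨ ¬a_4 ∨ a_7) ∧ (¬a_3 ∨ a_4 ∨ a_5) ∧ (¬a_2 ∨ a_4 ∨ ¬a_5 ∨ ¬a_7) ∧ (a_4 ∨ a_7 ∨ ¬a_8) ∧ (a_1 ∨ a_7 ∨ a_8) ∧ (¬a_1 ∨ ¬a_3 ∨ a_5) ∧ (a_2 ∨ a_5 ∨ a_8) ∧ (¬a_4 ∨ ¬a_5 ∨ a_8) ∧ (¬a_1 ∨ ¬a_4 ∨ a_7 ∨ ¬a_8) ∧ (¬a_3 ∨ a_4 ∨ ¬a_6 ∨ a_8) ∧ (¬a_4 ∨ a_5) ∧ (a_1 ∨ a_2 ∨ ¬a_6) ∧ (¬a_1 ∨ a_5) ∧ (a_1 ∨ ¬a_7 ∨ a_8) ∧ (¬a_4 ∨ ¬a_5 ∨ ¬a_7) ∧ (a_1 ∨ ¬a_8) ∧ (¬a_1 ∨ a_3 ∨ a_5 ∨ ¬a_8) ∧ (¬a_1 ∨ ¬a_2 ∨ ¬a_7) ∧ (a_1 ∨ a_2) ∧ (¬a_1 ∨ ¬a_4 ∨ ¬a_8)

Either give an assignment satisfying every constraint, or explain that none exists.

Try a_1 = False:
  (a_1 ∨ ¬a_8) forces a_8 = False.
  (a_1 ∨ a_7 ∨ a_8) forces a_7 = True.
  clause (a_1 ∨ ¬a_7 ∨ a_8) is falsified — backtrack.
So a_1 = True.
  then (¬a_1 ∨ a_5) forces a_5 = True.
Try a_2 = True:
  (¬a_1 ∨ ¬a_2 ∨ ¬a_7) forces a_7 = False.
  (¬a_1 ∨ ¬a_4 ∨ a_7) forces a_4 = False.
  (¬a_2 ∨ a_4 ∨ a_8) forces a_8 = True.
  clause (a_4 ∨ a_7 ∨ ¬a_8) is falsified — backtrack.
So a_2 = False.
Set a_3 = False.
Set a_4 = False.
Set a_6 = True.
Set a_7 = True.
Set a_8 = True.
All clauses satisfied.

a_1 = True, a_2 = False, a_3 = False, a_4 = False, a_5 = True, a_6 = True, a_7 = True, a_8 = True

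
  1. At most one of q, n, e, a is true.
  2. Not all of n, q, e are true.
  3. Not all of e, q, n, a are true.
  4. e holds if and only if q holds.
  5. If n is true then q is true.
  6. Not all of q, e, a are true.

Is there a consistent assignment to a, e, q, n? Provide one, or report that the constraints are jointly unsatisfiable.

a=T; e=F; q=F; n=F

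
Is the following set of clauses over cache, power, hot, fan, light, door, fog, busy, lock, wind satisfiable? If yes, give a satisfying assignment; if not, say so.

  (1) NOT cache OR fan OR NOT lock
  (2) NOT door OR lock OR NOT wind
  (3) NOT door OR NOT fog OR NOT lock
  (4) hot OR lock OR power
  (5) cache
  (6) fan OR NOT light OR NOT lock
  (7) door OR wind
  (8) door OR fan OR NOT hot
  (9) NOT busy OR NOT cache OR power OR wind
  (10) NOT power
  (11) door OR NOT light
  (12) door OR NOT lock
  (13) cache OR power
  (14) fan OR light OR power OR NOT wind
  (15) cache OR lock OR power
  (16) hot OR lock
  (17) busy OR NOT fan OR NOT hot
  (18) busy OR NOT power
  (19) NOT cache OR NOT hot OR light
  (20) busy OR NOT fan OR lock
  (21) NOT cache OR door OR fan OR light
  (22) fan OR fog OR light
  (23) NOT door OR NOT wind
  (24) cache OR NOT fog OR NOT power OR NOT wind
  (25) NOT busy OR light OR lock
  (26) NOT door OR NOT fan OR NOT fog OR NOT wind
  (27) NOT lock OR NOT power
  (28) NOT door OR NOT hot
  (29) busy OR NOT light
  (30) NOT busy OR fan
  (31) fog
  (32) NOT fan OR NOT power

UNSATISFIABLE

Case hot = True:
  (cache) forces cache = True.
  (NOT power) forces power = False.
  (NOT cache OR NOT hot OR light) forces light = True.
  (door OR NOT light) forces door = True.
  Clause (NOT door OR NOT hot) is falsified — contradiction.
Case hot = False:
  (cache) forces cache = True.
  (NOT power) forces power = False.
  (hot OR lock OR power) forces lock = True.
  (NOT cache OR fan OR NOT lock) forces fan = True.
  (door OR NOT lock) forces door = True.
  (NOT door OR NOT fog OR NOT lock) forces fog = False.
  Clause (fog) is falsified — contradiction.
Both cases fail, so the formula is unsatisfiable.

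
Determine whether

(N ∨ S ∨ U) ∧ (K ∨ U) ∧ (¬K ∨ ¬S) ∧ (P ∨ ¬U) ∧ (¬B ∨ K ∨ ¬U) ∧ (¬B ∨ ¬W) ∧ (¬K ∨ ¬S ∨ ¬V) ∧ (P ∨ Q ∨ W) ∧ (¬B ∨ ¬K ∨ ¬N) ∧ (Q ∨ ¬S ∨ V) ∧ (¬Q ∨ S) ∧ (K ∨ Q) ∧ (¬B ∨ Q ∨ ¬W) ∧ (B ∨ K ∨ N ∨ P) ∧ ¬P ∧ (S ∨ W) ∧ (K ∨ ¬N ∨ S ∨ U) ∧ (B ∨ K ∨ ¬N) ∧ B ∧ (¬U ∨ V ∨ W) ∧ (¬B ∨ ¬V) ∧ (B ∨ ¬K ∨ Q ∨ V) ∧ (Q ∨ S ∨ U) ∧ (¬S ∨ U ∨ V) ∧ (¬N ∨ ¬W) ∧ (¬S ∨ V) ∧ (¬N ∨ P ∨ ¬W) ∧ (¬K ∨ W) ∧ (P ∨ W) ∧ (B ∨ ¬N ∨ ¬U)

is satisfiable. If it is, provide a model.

Case W = True:
  (¬B ∨ ¬W) forces B = False.
  Clause (B) is falsified — contradiction.
Case W = False:
  (¬P) forces P = False.
  Clause (P ∨ W) is falsified — contradiction.
Both cases fail, so the formula is unsatisfiable.

Unsatisfiable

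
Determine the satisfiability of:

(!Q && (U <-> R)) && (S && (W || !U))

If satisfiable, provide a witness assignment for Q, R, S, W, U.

Q = False, R = False, S = True, W = False, U = False

  !Q && (U <-> R) = True
    !Q = True
    U <-> R = True
  S && (W || !U) = True
    W || !U = True
      !U = True
Both conjuncts True, so the formula holds.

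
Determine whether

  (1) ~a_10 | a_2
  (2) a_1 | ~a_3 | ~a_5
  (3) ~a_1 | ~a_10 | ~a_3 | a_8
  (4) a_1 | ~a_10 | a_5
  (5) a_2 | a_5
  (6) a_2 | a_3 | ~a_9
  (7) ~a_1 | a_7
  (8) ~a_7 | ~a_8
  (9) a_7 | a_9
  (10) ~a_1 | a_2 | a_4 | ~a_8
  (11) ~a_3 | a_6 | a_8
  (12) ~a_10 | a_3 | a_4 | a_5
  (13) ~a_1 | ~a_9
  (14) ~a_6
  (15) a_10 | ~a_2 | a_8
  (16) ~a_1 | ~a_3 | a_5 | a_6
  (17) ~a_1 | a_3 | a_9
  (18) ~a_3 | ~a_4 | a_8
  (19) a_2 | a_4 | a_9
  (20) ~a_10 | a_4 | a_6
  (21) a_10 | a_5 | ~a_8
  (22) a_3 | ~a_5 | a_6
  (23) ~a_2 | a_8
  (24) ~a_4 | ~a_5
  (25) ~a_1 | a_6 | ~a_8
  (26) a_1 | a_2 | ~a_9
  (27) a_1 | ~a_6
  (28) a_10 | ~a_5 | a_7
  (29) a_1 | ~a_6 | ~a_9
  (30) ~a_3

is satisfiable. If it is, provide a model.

Case a_3 = True:
  Clause (~a_3) is falsified — contradiction.
Case a_3 = False:
  (~a_6) forces a_6 = False.
  (a_3 | ~a_5 | a_6) forces a_5 = False.
  (a_2 | a_5) forces a_2 = True.
  (~a_2 | a_8) forces a_8 = True.
  (~a_7 | ~a_8) forces a_7 = False.
  (~a_1 | a_7) forces a_1 = False.
  (a_1 | ~a_10 | a_5) forces a_10 = False.
  Clause (a_10 | a_5 | ~a_8) is falsified — contradiction.
Both cases fail, so the formula is unsatisfiable.

Unsatisfiable — no assignment works.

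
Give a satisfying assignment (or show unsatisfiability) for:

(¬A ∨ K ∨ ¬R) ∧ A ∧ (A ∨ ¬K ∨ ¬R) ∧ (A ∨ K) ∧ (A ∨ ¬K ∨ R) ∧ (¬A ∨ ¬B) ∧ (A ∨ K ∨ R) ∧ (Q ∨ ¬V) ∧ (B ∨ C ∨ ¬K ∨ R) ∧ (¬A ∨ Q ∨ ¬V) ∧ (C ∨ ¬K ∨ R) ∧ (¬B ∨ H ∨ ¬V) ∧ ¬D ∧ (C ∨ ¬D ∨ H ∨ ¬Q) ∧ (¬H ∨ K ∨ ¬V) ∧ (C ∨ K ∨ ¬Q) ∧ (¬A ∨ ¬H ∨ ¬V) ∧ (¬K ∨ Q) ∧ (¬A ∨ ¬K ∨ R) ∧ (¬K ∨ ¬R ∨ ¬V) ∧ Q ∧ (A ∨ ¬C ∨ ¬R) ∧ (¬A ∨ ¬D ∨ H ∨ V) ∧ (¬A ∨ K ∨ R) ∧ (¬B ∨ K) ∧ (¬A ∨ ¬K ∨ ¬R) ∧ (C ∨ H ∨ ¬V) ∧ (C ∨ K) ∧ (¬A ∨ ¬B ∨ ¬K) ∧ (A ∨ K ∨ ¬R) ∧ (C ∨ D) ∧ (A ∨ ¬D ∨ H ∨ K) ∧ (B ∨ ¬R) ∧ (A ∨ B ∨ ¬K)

Unsatisfiable

Case A = True:
  (¬A ∨ ¬B) forces B = False.
  (¬D) forces D = False.
  (Q) forces Q = True.
  (C ∨ D) forces C = True.
  (B ∨ ¬R) forces R = False.
  (¬A ∨ ¬K ∨ R) forces K = False.
  Clause (¬A ∨ K ∨ R) is falsified — contradiction.
Case A = False:
  Clause (A) is falsified — contradiction.
Both cases fail, so the formula is unsatisfiable.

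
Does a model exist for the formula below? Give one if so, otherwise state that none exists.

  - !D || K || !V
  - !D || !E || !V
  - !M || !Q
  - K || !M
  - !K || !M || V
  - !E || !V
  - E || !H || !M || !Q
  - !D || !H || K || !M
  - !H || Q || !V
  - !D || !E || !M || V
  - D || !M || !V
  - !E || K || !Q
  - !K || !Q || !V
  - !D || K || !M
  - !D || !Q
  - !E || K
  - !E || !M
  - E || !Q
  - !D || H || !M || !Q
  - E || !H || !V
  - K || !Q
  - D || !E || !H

V=F, H=T, E=F, M=F, D=T, K=T, Q=F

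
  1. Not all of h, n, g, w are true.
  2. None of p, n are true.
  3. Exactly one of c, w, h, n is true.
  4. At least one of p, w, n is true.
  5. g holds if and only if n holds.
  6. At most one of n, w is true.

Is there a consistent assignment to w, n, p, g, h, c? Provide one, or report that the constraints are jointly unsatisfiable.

w = True, n = False, p = False, g = False, h = False, c = False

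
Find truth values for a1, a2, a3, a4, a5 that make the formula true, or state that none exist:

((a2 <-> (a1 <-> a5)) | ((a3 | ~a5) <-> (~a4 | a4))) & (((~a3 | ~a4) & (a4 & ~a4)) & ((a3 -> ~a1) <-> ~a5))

No satisfying assignment exists.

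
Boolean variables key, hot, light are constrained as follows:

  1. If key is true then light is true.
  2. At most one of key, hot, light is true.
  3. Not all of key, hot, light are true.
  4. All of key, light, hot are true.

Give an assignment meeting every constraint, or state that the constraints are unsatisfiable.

No satisfying assignment exists.

Case hot = True:
  (2) with hot=T forces key = False.
  Constraint (4) is violated (key=F) — contradiction.
Case hot = False:
  Constraint (4) is violated (hot=F) — contradiction.
Both cases fail — unsatisfiable.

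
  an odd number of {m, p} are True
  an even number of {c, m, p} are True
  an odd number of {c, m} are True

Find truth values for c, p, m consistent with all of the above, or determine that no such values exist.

c = True, p = True, m = False

{m, p}: 1 true → odd ✓
{c, m, p}: 2 true → even ✓
{c, m}: 1 true → odd ✓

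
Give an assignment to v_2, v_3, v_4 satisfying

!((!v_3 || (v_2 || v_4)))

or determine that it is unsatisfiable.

v_2=F, v_3=T, v_4=F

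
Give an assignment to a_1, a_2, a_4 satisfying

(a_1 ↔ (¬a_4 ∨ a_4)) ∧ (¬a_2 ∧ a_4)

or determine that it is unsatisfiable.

a_1 = True, a_2 = False, a_4 = True

  a_1 ↔ (¬a_4 ∨ a_4) = True
    ¬a_4 ∨ a_4 = True
      ¬a_4 = False
  ¬a_2 ∧ a_4 = True
    ¬a_2 = True
Both conjuncts True, so the formula holds.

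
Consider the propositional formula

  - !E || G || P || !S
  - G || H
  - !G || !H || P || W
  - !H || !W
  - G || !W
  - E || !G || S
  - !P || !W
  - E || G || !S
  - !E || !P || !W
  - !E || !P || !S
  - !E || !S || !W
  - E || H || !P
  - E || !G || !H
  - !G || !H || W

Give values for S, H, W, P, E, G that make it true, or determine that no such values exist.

Set S = False.
Set H = True.
  then (!H || !W) forces W = False.
  then (!G || !H || W) forces G = False.
Set P = True.
Set E = True.
All clauses satisfied.

S = False, H = True, W = False, P = True, E = True, G = False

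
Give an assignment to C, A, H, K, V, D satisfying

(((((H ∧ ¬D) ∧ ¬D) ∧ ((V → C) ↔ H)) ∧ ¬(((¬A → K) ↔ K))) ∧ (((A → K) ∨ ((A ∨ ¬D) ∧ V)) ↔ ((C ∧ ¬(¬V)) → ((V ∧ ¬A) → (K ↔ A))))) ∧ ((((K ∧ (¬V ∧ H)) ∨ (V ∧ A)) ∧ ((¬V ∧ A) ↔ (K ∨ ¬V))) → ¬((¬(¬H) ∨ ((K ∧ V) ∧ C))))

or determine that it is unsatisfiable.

No satisfying assignment exists.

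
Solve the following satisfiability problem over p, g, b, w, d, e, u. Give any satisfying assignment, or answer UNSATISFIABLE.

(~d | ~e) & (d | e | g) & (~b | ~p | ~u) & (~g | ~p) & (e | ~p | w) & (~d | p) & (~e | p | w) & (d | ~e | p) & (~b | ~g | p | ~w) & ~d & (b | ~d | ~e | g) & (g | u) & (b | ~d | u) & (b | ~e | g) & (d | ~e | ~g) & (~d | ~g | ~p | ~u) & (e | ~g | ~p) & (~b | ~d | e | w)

Unit clause (~d) forces d = False.
Set p = False.
  then (d | ~e | p) forces e = False.
  then (d | e | g) forces g = True.
Set b = False.
Set w = True.
Set u = False.
All clauses satisfied.

p: False; g: True; b: False; w: True; d: False; e: False; u: False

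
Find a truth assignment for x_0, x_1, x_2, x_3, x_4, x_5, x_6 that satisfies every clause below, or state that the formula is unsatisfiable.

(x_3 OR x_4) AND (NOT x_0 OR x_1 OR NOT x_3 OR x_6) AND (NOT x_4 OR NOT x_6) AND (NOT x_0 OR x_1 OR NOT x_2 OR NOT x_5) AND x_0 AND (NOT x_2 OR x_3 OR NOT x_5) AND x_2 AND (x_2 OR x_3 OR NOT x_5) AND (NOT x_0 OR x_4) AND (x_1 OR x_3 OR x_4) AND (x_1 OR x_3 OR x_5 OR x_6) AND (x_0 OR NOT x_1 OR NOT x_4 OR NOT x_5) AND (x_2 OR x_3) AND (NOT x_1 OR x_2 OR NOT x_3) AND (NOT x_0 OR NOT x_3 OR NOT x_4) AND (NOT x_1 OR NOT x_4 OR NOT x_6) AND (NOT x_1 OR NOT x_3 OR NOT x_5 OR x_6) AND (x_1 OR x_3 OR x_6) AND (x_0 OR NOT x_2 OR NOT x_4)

Unit clause (x_0) forces x_0 = True.
Unit clause (x_2) forces x_2 = True.
In (NOT x_0 OR x_4) only x_4 is left, so x_4 = True.
In (NOT x_0 OR NOT x_3 OR NOT x_4) only NOT x_3 is left, so x_3 = False.
In (NOT x_4 OR NOT x_6) only NOT x_6 is left, so x_6 = False.
In (NOT x_2 OR x_3 OR NOT x_5) only NOT x_5 is left, so x_5 = False.
In (x_1 OR x_3 OR x_5 OR x_6) only x_1 is left, so x_1 = True.
All clauses satisfied.

x_0=T; x_1=T; x_2=T; x_3=F; x_4=T; x_5=F; x_6=F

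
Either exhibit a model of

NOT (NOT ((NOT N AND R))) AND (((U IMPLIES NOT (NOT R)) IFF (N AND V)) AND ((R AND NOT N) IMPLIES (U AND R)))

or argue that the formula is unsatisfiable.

Case R = True: the formula simplifies to NOT (NOT (NOT N)) AND ((N AND V) AND (NOT N IMPLIES U)).
  N = True: the conjunct NOT (NOT (NOT N)) becomes NOT (NOT False) = False.
  N = False: the conjunct N is False.
Case R = False: the conjunct NOT (NOT ((NOT N AND R))) becomes NOT (NOT False) = False.
Both cases fail — unsatisfiable.

UNSATISFIABLE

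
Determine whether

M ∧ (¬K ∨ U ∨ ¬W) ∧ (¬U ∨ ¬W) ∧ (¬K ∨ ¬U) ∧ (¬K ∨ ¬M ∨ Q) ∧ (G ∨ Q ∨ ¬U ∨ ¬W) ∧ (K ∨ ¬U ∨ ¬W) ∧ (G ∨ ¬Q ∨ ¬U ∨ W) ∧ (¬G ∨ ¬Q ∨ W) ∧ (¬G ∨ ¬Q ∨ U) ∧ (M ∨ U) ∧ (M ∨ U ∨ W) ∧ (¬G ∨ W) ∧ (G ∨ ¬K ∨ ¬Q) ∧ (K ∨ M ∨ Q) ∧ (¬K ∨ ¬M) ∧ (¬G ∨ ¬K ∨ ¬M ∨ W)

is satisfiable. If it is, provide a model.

U = False, M = True, G = False, K = False, Q = True, W = True

Unit clause (M) forces M = True.
In (¬K ∨ ¬M) only ¬K is left, so K = False.
Set U = False.
Set G = False.
Set Q = True.
Set W = True.
All clauses satisfied.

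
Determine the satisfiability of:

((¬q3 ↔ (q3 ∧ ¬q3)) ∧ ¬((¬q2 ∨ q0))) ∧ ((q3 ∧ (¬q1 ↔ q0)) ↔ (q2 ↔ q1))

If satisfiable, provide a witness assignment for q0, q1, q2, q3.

q0 = False, q1 = True, q2 = True, q3 = True

  (¬q3 ↔ (q3 ∧ ¬q3)) ∧ ¬((¬q2 ∨ q0)) = True
    ¬q3 ↔ (q3 ∧ ¬q3) = True
      ¬q3 = False
      q3 ∧ ¬q3 = False
        ¬q3 = False
    ¬((¬q2 ∨ q0)) = True
      ¬q2 ∨ q0 = False
        ¬q2 = False
  (q3 ∧ (¬q1 ↔ q0)) ↔ (q2 ↔ q1) = True
    q3 ∧ (¬q1 ↔ q0) = True
      ¬q1 ↔ q0 = True
        ¬q1 = False
    q2 ↔ q1 = True
Both conjuncts True, so the formula holds.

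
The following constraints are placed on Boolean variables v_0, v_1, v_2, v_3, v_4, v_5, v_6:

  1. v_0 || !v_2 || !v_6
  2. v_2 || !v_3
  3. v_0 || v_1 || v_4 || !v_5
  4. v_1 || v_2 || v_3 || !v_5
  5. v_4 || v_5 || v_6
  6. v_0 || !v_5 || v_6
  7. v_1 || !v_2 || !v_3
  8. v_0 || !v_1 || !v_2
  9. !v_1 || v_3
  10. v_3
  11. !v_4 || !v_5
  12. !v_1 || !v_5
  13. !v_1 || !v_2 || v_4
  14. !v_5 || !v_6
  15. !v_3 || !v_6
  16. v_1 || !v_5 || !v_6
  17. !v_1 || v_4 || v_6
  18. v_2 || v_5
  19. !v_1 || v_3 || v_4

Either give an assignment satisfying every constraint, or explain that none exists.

Unit clause (v_3) forces v_3 = True.
In (!v_3 || !v_6) only !v_6 is left, so v_6 = False.
In (v_2 || !v_3) only v_2 is left, so v_2 = True.
In (v_1 || !v_2 || !v_3) only v_1 is left, so v_1 = True.
In (v_0 || !v_1 || !v_2) only v_0 is left, so v_0 = True.
In (!v_1 || !v_5) only !v_5 is left, so v_5 = False.
In (!v_1 || !v_2 || v_4) only v_4 is left, so v_4 = True.
All clauses satisfied.

v_0=T, v_1=T, v_2=T, v_3=T, v_4=T, v_5=F, v_6=F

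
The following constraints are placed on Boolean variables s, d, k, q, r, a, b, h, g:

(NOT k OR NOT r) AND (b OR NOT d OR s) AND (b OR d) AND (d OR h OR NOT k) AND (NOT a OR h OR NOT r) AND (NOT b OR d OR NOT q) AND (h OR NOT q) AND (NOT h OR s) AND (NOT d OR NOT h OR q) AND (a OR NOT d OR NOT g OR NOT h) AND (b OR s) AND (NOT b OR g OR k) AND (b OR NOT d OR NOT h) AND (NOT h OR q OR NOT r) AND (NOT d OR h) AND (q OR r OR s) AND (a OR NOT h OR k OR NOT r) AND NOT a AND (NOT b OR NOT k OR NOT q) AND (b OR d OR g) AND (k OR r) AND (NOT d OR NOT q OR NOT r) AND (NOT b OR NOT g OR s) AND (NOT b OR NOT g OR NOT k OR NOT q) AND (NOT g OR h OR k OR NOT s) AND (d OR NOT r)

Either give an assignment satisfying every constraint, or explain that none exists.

s: True, d: False, k: True, q: False, r: False, a: False, b: True, h: True, g: True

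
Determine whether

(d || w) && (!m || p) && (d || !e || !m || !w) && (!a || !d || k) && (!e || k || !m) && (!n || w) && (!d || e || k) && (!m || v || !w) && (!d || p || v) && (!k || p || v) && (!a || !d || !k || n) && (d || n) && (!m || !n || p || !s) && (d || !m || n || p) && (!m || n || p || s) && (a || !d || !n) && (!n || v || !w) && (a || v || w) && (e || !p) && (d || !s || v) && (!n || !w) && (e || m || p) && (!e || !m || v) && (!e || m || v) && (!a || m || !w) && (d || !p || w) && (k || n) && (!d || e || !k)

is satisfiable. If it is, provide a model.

Set p = False.
  then (!m || p) forces m = False.
  then (e || m || p) forces e = True.
  then (!e || m || v) forces v = True.
Set d = True.
Try n = True:
  (!n || w) forces w = True.
  clause (!n || !w) is falsified — backtrack.
So n = False.
  then (k || n) forces k = True.
  then (!a || !d || !k || n) forces a = False.
Set s = True.
Set w = True.
All clauses satisfied.

p = False, d = True, n = False, s = True, v = True, a = False, w = True, e = True, k = True, m = False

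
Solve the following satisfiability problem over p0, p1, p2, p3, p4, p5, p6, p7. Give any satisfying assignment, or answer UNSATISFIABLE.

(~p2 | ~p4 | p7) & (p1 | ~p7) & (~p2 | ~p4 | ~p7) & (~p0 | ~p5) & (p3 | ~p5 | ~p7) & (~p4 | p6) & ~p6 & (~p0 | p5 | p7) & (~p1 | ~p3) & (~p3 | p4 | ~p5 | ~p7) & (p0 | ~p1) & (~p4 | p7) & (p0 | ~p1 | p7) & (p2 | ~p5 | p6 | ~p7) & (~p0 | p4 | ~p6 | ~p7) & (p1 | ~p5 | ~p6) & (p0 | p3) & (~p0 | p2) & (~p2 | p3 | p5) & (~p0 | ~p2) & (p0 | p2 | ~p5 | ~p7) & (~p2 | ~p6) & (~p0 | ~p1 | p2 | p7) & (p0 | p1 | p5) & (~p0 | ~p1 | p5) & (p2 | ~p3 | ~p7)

p0 = False; p1 = False; p2 = False; p3 = True; p4 = False; p5 = True; p6 = False; p7 = False

Unit clause (~p6) forces p6 = False.
In (~p4 | p6) only ~p4 is left, so p4 = False.
Set p0 = False.
  then (p0 | ~p1) forces p1 = False.
  then (p0 | p3) forces p3 = True.
  then (p0 | p1 | p5) forces p5 = True.
  then (p1 | ~p7) forces p7 = False.
Set p2 = False.
All clauses satisfied.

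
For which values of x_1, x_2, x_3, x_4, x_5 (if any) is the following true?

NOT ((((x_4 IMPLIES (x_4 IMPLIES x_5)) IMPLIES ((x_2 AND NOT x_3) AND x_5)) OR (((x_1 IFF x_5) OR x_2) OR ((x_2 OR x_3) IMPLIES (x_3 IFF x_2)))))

x_1: True, x_2: False, x_3: True, x_4: False, x_5: False

  NOT ((((x_4 IMPLIES (x_4 IMPLIES x_5)) IMPLIES ((x_2 AND NOT x_3) AND x_5)) OR (((x_1 IFF x_5) OR x_2) OR ((x_2 OR x_3) IMPLIES (x_3 IFF x_2))))) = True
    ((x_4 IMPLIES (x_4 IMPLIES x_5)) IMPLIES ((x_2 AND NOT x_3) AND x_5)) OR (((x_1 IFF x_5) OR x_2) OR ((x_2 OR x_3) IMPLIES (x_3 IFF x_2))) = False
      (x_4 IMPLIES (x_4 IMPLIES x_5)) IMPLIES ((x_2 AND NOT x_3) AND x_5) = False
        x_4 IMPLIES (x_4 IMPLIES x_5) = True
          x_4 IMPLIES x_5 = True
        (x_2 AND NOT x_3) AND x_5 = False
          x_2 AND NOT x_3 = False
            NOT x_3 = False
      ((x_1 IFF x_5) OR x_2) OR ((x_2 OR x_3) IMPLIES (x_3 IFF x_2)) = False
        (x_1 IFF x_5) OR x_2 = False
          x_1 IFF x_5 = False
        (x_2 OR x_3) IMPLIES (x_3 IFF x_2) = False
          x_2 OR x_3 = True
          x_3 IFF x_2 = False
The formula evaluates to True.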